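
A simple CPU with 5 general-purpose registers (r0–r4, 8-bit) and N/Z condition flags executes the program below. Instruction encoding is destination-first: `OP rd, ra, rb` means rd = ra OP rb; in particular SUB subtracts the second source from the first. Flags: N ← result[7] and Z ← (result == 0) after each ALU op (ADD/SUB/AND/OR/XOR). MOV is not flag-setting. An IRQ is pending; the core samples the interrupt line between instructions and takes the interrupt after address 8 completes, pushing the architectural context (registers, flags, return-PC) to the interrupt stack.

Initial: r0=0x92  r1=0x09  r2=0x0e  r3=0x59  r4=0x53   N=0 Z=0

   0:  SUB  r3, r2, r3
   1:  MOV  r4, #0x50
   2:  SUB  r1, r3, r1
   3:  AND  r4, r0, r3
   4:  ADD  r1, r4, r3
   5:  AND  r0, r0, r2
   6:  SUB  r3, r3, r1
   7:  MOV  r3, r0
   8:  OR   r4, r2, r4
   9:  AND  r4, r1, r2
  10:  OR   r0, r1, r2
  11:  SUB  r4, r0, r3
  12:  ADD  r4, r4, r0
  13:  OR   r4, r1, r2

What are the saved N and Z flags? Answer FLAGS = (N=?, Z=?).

after  0: r0=0x92 r1=0x09 r2=0x0e r3=0xb5 r4=0x53  N=1 Z=0
after  1: r0=0x92 r1=0x09 r2=0x0e r3=0xb5 r4=0x50  N=1 Z=0
after  2: r0=0x92 r1=0xac r2=0x0e r3=0xb5 r4=0x50  N=1 Z=0
after  3: r0=0x92 r1=0xac r2=0x0e r3=0xb5 r4=0x90  N=1 Z=0
after  4: r0=0x92 r1=0x45 r2=0x0e r3=0xb5 r4=0x90  N=0 Z=0
after  5: r0=0x02 r1=0x45 r2=0x0e r3=0xb5 r4=0x90  N=0 Z=0
after  6: r0=0x02 r1=0x45 r2=0x0e r3=0x70 r4=0x90  N=0 Z=0
after  7: r0=0x02 r1=0x45 r2=0x0e r3=0x02 r4=0x90  N=0 Z=0
after  8: r0=0x02 r1=0x45 r2=0x0e r3=0x02 r4=0x9e  N=1 Z=0
-- IRQ taken; context saved, return-PC = 9 --

FLAGS = (N=1, Z=0)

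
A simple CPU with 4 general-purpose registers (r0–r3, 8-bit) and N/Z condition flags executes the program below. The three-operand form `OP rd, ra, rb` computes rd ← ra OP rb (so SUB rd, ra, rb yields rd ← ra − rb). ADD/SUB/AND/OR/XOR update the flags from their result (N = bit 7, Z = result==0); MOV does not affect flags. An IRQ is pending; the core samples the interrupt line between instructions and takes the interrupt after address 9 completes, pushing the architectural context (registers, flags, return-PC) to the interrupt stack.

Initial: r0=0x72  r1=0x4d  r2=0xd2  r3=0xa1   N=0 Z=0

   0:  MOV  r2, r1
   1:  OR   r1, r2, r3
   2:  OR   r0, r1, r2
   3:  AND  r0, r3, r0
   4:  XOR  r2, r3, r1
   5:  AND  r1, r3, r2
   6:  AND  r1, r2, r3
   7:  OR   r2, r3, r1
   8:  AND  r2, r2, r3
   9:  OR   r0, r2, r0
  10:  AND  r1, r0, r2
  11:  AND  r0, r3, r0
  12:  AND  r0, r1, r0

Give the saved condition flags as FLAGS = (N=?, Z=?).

after  0: r0=0x72 r1=0x4d r2=0x4d r3=0xa1  N=0 Z=0
after  1: r0=0x72 r1=0xed r2=0x4d r3=0xa1  N=1 Z=0
after  2: r0=0xed r1=0xed r2=0x4d r3=0xa1  N=1 Z=0
after  3: r0=0xa1 r1=0xed r2=0x4d r3=0xa1  N=1 Z=0
after  4: r0=0xa1 r1=0xed r2=0x4c r3=0xa1  N=0 Z=0
after  5: r0=0xa1 r1=0x00 r2=0x4c r3=0xa1  N=0 Z=1
after  6: r0=0xa1 r1=0x00 r2=0x4c r3=0xa1  N=0 Z=1
after  7: r0=0xa1 r1=0x00 r2=0xa1 r3=0xa1  N=1 Z=0
after  8: r0=0xa1 r1=0x00 r2=0xa1 r3=0xa1  N=1 Z=0
after  9: r0=0xa1 r1=0x00 r2=0xa1 r3=0xa1  N=1 Z=0
-- IRQ taken; context saved, return-PC = 10 --

FLAGS = (N=1, Z=0)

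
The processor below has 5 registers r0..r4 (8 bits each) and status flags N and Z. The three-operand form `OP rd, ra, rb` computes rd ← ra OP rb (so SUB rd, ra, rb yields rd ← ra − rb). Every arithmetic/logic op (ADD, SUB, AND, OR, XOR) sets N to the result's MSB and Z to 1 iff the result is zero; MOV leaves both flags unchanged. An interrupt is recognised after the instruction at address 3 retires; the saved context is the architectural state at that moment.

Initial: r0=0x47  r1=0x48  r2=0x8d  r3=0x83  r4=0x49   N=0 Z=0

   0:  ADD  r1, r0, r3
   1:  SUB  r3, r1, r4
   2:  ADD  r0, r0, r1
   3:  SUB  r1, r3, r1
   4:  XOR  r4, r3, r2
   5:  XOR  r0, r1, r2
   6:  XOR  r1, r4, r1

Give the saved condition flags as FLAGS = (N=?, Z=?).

after  0: r0=0x47 r1=0xca r2=0x8d r3=0x83 r4=0x49  N=1 Z=0
after  1: r0=0x47 r1=0xca r2=0x8d r3=0x81 r4=0x49  N=1 Z=0
after  2: r0=0x11 r1=0xca r2=0x8d r3=0x81 r4=0x49  N=0 Z=0
after  3: r0=0x11 r1=0xb7 r2=0x8d r3=0x81 r4=0x49  N=1 Z=0
-- IRQ taken; context saved, return-PC = 4 --

FLAGS = (N=1, Z=0)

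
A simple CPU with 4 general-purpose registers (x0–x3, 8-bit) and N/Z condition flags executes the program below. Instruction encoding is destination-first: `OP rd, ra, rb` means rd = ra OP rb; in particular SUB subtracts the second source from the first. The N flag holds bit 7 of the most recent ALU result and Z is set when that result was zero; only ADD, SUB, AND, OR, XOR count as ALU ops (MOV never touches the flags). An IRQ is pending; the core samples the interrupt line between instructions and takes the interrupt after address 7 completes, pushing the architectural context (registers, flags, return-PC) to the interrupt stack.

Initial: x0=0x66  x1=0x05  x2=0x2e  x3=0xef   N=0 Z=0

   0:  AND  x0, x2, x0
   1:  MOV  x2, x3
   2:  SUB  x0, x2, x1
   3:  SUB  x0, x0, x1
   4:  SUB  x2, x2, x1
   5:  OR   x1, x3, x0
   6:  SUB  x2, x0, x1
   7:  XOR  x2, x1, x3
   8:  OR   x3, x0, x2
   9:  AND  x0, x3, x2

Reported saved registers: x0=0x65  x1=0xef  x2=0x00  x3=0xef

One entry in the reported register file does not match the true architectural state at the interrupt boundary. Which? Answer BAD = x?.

BAD = x0

after  0: x0=0x26 x1=0x05 x2=0x2e x3=0xef  N=0 Z=0
after  1: x0=0x26 x1=0x05 x2=0xef x3=0xef  N=0 Z=0
after  2: x0=0xea x1=0x05 x2=0xef x3=0xef  N=1 Z=0
after  3: x0=0xe5 x1=0x05 x2=0xef x3=0xef  N=1 Z=0
after  4: x0=0xe5 x1=0x05 x2=0xea x3=0xef  N=1 Z=0
after  5: x0=0xe5 x1=0xef x2=0xea x3=0xef  N=1 Z=0
after  6: x0=0xe5 x1=0xef x2=0xf6 x3=0xef  N=1 Z=0
after  7: x0=0xe5 x1=0xef x2=0x00 x3=0xef  N=0 Z=1
-- IRQ taken; context saved, return-PC = 8 --
mismatch: x0: reported 0x65 vs actual 0xe5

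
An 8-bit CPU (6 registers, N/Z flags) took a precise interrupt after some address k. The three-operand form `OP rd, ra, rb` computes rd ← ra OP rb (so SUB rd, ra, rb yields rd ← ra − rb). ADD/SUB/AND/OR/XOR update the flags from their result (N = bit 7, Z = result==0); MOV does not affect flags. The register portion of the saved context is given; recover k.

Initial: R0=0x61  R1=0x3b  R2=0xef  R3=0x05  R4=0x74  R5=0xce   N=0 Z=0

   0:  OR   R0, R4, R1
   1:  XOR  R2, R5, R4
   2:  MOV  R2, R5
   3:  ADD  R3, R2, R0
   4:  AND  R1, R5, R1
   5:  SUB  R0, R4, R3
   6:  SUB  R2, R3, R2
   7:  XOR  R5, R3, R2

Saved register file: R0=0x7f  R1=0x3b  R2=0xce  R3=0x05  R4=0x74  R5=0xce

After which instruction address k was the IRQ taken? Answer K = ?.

after  0: R0=0x7f R1=0x3b R2=0xef R3=0x05 R4=0x74 R5=0xce  N=0 Z=0
after  1: R0=0x7f R1=0x3b R2=0xba R3=0x05 R4=0x74 R5=0xce  N=1 Z=0
after  2: R0=0x7f R1=0x3b R2=0xce R3=0x05 R4=0x74 R5=0xce  N=1 Z=0
-- IRQ taken; context saved, return-PC = 3 --

K = 2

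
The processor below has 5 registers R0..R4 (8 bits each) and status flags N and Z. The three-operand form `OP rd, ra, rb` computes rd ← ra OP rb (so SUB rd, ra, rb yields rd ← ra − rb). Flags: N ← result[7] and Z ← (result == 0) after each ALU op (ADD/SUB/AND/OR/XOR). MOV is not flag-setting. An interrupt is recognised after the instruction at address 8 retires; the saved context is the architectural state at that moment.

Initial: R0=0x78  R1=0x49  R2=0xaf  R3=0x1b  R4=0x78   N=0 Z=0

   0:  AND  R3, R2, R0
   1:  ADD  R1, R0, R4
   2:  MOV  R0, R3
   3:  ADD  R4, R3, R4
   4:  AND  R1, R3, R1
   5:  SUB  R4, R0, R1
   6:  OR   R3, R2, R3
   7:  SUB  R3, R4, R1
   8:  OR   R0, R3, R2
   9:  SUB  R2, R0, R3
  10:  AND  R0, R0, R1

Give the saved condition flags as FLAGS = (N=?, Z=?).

FLAGS = (N=1, Z=0)

after  0: R0=0x78 R1=0x49 R2=0xaf R3=0x28 R4=0x78  N=0 Z=0
after  1: R0=0x78 R1=0xf0 R2=0xaf R3=0x28 R4=0x78  N=1 Z=0
after  2: R0=0x28 R1=0xf0 R2=0xaf R3=0x28 R4=0x78  N=1 Z=0
after  3: R0=0x28 R1=0xf0 R2=0xaf R3=0x28 R4=0xa0  N=1 Z=0
after  4: R0=0x28 R1=0x20 R2=0xaf R3=0x28 R4=0xa0  N=0 Z=0
after  5: R0=0x28 R1=0x20 R2=0xaf R3=0x28 R4=0x08  N=0 Z=0
after  6: R0=0x28 R1=0x20 R2=0xaf R3=0xaf R4=0x08  N=1 Z=0
after  7: R0=0x28 R1=0x20 R2=0xaf R3=0xe8 R4=0x08  N=1 Z=0
after  8: R0=0xef R1=0x20 R2=0xaf R3=0xe8 R4=0x08  N=1 Z=0
-- IRQ taken; context saved, return-PC = 9 --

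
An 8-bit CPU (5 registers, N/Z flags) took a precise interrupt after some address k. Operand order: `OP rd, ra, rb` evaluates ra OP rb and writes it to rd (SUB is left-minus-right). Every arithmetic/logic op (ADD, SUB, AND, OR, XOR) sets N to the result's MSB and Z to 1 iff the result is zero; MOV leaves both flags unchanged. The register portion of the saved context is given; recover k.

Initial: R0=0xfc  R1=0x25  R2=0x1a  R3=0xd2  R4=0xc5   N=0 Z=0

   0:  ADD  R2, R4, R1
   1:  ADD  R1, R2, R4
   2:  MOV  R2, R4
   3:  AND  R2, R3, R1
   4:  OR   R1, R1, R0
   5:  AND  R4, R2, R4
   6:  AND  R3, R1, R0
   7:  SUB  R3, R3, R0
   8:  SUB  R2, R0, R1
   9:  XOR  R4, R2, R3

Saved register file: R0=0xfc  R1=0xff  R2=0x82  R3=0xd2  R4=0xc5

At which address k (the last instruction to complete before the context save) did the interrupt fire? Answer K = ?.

K = 4

after  0: R0=0xfc R1=0x25 R2=0xea R3=0xd2 R4=0xc5  N=1 Z=0
after  1: R0=0xfc R1=0xaf R2=0xea R3=0xd2 R4=0xc5  N=1 Z=0
after  2: R0=0xfc R1=0xaf R2=0xc5 R3=0xd2 R4=0xc5  N=1 Z=0
after  3: R0=0xfc R1=0xaf R2=0x82 R3=0xd2 R4=0xc5  N=1 Z=0
after  4: R0=0xfc R1=0xff R2=0x82 R3=0xd2 R4=0xc5  N=1 Z=0
-- IRQ taken; context saved, return-PC = 5 --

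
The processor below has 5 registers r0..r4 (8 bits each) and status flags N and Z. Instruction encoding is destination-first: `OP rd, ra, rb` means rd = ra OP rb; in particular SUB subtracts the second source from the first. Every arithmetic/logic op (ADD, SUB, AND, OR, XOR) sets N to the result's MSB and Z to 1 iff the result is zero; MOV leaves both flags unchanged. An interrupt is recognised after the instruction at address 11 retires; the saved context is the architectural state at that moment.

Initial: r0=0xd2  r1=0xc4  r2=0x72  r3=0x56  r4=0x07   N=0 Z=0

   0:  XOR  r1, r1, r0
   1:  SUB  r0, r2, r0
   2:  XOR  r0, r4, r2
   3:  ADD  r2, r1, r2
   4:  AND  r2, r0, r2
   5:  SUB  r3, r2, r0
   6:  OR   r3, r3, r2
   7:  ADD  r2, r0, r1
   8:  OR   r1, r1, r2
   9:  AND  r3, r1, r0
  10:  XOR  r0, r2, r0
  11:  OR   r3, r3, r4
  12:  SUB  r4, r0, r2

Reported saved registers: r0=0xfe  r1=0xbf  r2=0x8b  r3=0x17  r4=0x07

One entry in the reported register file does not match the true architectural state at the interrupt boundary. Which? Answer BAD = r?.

after  0: r0=0xd2 r1=0x16 r2=0x72 r3=0x56 r4=0x07  N=0 Z=0
after  1: r0=0xa0 r1=0x16 r2=0x72 r3=0x56 r4=0x07  N=1 Z=0
after  2: r0=0x75 r1=0x16 r2=0x72 r3=0x56 r4=0x07  N=0 Z=0
after  3: r0=0x75 r1=0x16 r2=0x88 r3=0x56 r4=0x07  N=1 Z=0
after  4: r0=0x75 r1=0x16 r2=0x00 r3=0x56 r4=0x07  N=0 Z=1
after  5: r0=0x75 r1=0x16 r2=0x00 r3=0x8b r4=0x07  N=1 Z=0
after  6: r0=0x75 r1=0x16 r2=0x00 r3=0x8b r4=0x07  N=1 Z=0
after  7: r0=0x75 r1=0x16 r2=0x8b r3=0x8b r4=0x07  N=1 Z=0
after  8: r0=0x75 r1=0x9f r2=0x8b r3=0x8b r4=0x07  N=1 Z=0
after  9: r0=0x75 r1=0x9f r2=0x8b r3=0x15 r4=0x07  N=0 Z=0
after 10: r0=0xfe r1=0x9f r2=0x8b r3=0x15 r4=0x07  N=1 Z=0
after 11: r0=0xfe r1=0x9f r2=0x8b r3=0x17 r4=0x07  N=0 Z=0
-- IRQ taken; context saved, return-PC = 12 --
mismatch: r1: reported 0xbf vs actual 0x9f

BAD = r1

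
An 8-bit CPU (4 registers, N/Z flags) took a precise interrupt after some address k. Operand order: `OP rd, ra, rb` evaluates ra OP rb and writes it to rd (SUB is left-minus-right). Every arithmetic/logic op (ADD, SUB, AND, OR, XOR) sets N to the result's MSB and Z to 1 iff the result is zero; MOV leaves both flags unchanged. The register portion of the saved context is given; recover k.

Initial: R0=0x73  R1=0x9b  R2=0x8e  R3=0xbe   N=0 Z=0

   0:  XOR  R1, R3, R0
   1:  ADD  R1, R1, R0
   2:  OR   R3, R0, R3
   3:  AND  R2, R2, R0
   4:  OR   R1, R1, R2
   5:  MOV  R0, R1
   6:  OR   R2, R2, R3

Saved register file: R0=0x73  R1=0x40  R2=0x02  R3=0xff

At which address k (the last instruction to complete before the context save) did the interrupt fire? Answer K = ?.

after  0: R0=0x73 R1=0xcd R2=0x8e R3=0xbe  N=1 Z=0
after  1: R0=0x73 R1=0x40 R2=0x8e R3=0xbe  N=0 Z=0
after  2: R0=0x73 R1=0x40 R2=0x8e R3=0xff  N=1 Z=0
after  3: R0=0x73 R1=0x40 R2=0x02 R3=0xff  N=0 Z=0
-- IRQ taken; context saved, return-PC = 4 --

K = 3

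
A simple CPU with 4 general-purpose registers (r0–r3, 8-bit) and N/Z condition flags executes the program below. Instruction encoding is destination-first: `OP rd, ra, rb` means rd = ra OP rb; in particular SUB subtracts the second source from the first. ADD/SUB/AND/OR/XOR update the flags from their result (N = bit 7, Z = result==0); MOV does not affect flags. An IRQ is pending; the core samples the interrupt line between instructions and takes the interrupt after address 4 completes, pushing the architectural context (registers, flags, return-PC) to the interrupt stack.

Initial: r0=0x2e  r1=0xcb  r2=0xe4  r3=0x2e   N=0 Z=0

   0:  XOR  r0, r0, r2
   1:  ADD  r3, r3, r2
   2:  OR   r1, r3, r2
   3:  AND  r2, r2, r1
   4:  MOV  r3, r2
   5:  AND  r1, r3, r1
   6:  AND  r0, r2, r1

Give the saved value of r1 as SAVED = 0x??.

SAVED = 0xf6

after  0: r0=0xca r1=0xcb r2=0xe4 r3=0x2e  N=1 Z=0
after  1: r0=0xca r1=0xcb r2=0xe4 r3=0x12  N=0 Z=0
after  2: r0=0xca r1=0xf6 r2=0xe4 r3=0x12  N=1 Z=0
after  3: r0=0xca r1=0xf6 r2=0xe4 r3=0x12  N=1 Z=0
after  4: r0=0xca r1=0xf6 r2=0xe4 r3=0xe4  N=1 Z=0
-- IRQ taken; context saved, return-PC = 5 --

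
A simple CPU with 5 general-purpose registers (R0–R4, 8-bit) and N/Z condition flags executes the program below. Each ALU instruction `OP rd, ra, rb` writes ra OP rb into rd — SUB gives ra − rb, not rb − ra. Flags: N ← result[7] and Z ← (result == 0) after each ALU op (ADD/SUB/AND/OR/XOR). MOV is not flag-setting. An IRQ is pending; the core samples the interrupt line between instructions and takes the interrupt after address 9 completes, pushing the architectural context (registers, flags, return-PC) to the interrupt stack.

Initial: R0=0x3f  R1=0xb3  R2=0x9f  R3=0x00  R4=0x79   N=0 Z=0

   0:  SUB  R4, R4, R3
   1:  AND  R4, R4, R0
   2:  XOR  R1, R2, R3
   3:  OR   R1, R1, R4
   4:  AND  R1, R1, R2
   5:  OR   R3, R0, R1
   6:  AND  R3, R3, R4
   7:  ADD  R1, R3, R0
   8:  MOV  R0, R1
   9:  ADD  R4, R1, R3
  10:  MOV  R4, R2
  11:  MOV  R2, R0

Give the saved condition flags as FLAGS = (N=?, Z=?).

FLAGS = (N=1, Z=0)

after  0: R0=0x3f R1=0xb3 R2=0x9f R3=0x00 R4=0x79  N=0 Z=0
after  1: R0=0x3f R1=0xb3 R2=0x9f R3=0x00 R4=0x39  N=0 Z=0
after  2: R0=0x3f R1=0x9f R2=0x9f R3=0x00 R4=0x39  N=1 Z=0
after  3: R0=0x3f R1=0xbf R2=0x9f R3=0x00 R4=0x39  N=1 Z=0
after  4: R0=0x3f R1=0x9f R2=0x9f R3=0x00 R4=0x39  N=1 Z=0
after  5: R0=0x3f R1=0x9f R2=0x9f R3=0xbf R4=0x39  N=1 Z=0
after  6: R0=0x3f R1=0x9f R2=0x9f R3=0x39 R4=0x39  N=0 Z=0
after  7: R0=0x3f R1=0x78 R2=0x9f R3=0x39 R4=0x39  N=0 Z=0
after  8: R0=0x78 R1=0x78 R2=0x9f R3=0x39 R4=0x39  N=0 Z=0
after  9: R0=0x78 R1=0x78 R2=0x9f R3=0x39 R4=0xb1  N=1 Z=0
-- IRQ taken; context saved, return-PC = 10 --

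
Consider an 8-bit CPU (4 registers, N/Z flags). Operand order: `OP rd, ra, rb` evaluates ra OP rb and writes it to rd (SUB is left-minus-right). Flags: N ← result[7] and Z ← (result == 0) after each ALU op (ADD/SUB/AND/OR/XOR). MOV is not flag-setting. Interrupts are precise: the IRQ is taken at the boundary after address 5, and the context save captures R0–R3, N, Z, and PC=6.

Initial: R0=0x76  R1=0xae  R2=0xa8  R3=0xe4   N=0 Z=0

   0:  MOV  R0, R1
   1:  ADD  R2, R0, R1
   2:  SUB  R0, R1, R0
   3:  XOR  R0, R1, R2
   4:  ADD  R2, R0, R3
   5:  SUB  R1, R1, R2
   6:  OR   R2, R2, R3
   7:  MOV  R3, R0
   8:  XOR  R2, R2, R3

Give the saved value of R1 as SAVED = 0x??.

SAVED = 0xd8

after  0: R0=0xae R1=0xae R2=0xa8 R3=0xe4  N=0 Z=0
after  1: R0=0xae R1=0xae R2=0x5c R3=0xe4  N=0 Z=0
after  2: R0=0x00 R1=0xae R2=0x5c R3=0xe4  N=0 Z=1
after  3: R0=0xf2 R1=0xae R2=0x5c R3=0xe4  N=1 Z=0
after  4: R0=0xf2 R1=0xae R2=0xd6 R3=0xe4  N=1 Z=0
after  5: R0=0xf2 R1=0xd8 R2=0xd6 R3=0xe4  N=1 Z=0
-- IRQ taken; context saved, return-PC = 6 --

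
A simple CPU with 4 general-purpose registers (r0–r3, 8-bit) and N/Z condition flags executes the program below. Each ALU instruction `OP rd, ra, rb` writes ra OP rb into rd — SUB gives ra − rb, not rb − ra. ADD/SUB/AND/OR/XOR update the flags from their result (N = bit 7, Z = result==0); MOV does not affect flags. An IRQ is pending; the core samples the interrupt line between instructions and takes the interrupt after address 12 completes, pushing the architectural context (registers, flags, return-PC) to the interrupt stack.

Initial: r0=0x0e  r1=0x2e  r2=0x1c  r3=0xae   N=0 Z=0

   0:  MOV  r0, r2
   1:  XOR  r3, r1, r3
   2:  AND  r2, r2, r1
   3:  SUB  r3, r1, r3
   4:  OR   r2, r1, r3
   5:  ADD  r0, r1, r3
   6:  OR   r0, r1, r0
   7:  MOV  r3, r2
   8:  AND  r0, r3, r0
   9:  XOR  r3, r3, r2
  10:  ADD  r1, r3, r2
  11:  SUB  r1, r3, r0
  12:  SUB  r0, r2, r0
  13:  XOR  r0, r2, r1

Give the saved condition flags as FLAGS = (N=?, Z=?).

after  0: r0=0x1c r1=0x2e r2=0x1c r3=0xae  N=0 Z=0
after  1: r0=0x1c r1=0x2e r2=0x1c r3=0x80  N=1 Z=0
after  2: r0=0x1c r1=0x2e r2=0x0c r3=0x80  N=0 Z=0
after  3: r0=0x1c r1=0x2e r2=0x0c r3=0xae  N=1 Z=0
after  4: r0=0x1c r1=0x2e r2=0xae r3=0xae  N=1 Z=0
after  5: r0=0xdc r1=0x2e r2=0xae r3=0xae  N=1 Z=0
after  6: r0=0xfe r1=0x2e r2=0xae r3=0xae  N=1 Z=0
after  7: r0=0xfe r1=0x2e r2=0xae r3=0xae  N=1 Z=0
after  8: r0=0xae r1=0x2e r2=0xae r3=0xae  N=1 Z=0
after  9: r0=0xae r1=0x2e r2=0xae r3=0x00  N=0 Z=1
after 10: r0=0xae r1=0xae r2=0xae r3=0x00  N=1 Z=0
after 11: r0=0xae r1=0x52 r2=0xae r3=0x00  N=0 Z=0
after 12: r0=0x00 r1=0x52 r2=0xae r3=0x00  N=0 Z=1
-- IRQ taken; context saved, return-PC = 13 --

FLAGS = (N=0, Z=1)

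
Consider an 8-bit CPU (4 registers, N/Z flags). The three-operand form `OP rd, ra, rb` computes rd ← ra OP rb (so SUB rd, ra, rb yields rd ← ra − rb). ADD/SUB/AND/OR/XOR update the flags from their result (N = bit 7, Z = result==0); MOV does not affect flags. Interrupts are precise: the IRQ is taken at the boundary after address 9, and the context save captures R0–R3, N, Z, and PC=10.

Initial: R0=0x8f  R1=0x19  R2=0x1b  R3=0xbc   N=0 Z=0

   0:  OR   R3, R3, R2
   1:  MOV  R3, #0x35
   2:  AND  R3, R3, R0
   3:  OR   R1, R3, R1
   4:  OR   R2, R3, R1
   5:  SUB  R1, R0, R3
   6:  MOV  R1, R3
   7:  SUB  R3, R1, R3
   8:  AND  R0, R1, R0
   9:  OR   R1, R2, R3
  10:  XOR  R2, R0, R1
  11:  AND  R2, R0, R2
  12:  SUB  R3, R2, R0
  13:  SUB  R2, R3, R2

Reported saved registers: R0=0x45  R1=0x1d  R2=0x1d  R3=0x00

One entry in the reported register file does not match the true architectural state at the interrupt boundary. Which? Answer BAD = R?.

BAD = R0

after  0: R0=0x8f R1=0x19 R2=0x1b R3=0xbf  N=1 Z=0
after  1: R0=0x8f R1=0x19 R2=0x1b R3=0x35  N=1 Z=0
after  2: R0=0x8f R1=0x19 R2=0x1b R3=0x05  N=0 Z=0
after  3: R0=0x8f R1=0x1d R2=0x1b R3=0x05  N=0 Z=0
after  4: R0=0x8f R1=0x1d R2=0x1d R3=0x05  N=0 Z=0
after  5: R0=0x8f R1=0x8a R2=0x1d R3=0x05  N=1 Z=0
after  6: R0=0x8f R1=0x05 R2=0x1d R3=0x05  N=1 Z=0
after  7: R0=0x8f R1=0x05 R2=0x1d R3=0x00  N=0 Z=1
after  8: R0=0x05 R1=0x05 R2=0x1d R3=0x00  N=0 Z=0
after  9: R0=0x05 R1=0x1d R2=0x1d R3=0x00  N=0 Z=0
-- IRQ taken; context saved, return-PC = 10 --
mismatch: R0: reported 0x45 vs actual 0x05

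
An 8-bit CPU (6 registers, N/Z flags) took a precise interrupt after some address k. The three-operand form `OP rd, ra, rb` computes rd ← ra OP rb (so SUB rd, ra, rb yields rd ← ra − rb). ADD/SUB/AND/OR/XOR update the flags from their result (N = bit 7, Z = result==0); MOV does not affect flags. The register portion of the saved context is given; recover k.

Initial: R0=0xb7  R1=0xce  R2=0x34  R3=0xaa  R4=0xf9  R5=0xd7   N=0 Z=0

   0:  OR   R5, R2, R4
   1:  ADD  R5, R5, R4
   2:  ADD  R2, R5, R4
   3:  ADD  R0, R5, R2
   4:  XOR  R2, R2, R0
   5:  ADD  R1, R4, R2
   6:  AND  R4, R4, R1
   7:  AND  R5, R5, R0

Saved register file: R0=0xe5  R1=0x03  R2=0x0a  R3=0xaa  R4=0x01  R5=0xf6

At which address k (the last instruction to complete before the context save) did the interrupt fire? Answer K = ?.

K = 6

after  0: R0=0xb7 R1=0xce R2=0x34 R3=0xaa R4=0xf9 R5=0xfd  N=1 Z=0
after  1: R0=0xb7 R1=0xce R2=0x34 R3=0xaa R4=0xf9 R5=0xf6  N=1 Z=0
after  2: R0=0xb7 R1=0xce R2=0xef R3=0xaa R4=0xf9 R5=0xf6  N=1 Z=0
after  3: R0=0xe5 R1=0xce R2=0xef R3=0xaa R4=0xf9 R5=0xf6  N=1 Z=0
after  4: R0=0xe5 R1=0xce R2=0x0a R3=0xaa R4=0xf9 R5=0xf6  N=0 Z=0
after  5: R0=0xe5 R1=0x03 R2=0x0a R3=0xaa R4=0xf9 R5=0xf6  N=0 Z=0
after  6: R0=0xe5 R1=0x03 R2=0x0a R3=0xaa R4=0x01 R5=0xf6  N=0 Z=0
-- IRQ taken; context saved, return-PC = 7 --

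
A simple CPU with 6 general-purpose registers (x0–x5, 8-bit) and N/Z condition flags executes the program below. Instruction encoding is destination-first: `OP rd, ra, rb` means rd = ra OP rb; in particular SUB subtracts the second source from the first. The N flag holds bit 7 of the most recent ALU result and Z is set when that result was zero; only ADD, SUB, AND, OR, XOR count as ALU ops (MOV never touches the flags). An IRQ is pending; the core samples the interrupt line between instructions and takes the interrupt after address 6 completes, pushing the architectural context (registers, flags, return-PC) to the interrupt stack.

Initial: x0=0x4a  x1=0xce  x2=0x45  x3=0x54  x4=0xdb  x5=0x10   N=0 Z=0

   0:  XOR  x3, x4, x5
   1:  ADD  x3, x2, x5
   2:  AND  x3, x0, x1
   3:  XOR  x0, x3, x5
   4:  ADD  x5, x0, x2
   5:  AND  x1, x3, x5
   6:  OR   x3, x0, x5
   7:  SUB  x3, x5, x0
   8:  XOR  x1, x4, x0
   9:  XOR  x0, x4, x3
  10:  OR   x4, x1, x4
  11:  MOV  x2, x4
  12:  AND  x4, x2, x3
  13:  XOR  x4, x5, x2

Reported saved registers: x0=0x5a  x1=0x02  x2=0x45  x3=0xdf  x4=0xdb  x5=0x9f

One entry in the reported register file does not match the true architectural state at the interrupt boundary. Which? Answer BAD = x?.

after  0: x0=0x4a x1=0xce x2=0x45 x3=0xcb x4=0xdb x5=0x10  N=1 Z=0
after  1: x0=0x4a x1=0xce x2=0x45 x3=0x55 x4=0xdb x5=0x10  N=0 Z=0
after  2: x0=0x4a x1=0xce x2=0x45 x3=0x4a x4=0xdb x5=0x10  N=0 Z=0
after  3: x0=0x5a x1=0xce x2=0x45 x3=0x4a x4=0xdb x5=0x10  N=0 Z=0
after  4: x0=0x5a x1=0xce x2=0x45 x3=0x4a x4=0xdb x5=0x9f  N=1 Z=0
after  5: x0=0x5a x1=0x0a x2=0x45 x3=0x4a x4=0xdb x5=0x9f  N=0 Z=0
after  6: x0=0x5a x1=0x0a x2=0x45 x3=0xdf x4=0xdb x5=0x9f  N=1 Z=0
-- IRQ taken; context saved, return-PC = 7 --
mismatch: x1: reported 0x02 vs actual 0x0a

BAD = x1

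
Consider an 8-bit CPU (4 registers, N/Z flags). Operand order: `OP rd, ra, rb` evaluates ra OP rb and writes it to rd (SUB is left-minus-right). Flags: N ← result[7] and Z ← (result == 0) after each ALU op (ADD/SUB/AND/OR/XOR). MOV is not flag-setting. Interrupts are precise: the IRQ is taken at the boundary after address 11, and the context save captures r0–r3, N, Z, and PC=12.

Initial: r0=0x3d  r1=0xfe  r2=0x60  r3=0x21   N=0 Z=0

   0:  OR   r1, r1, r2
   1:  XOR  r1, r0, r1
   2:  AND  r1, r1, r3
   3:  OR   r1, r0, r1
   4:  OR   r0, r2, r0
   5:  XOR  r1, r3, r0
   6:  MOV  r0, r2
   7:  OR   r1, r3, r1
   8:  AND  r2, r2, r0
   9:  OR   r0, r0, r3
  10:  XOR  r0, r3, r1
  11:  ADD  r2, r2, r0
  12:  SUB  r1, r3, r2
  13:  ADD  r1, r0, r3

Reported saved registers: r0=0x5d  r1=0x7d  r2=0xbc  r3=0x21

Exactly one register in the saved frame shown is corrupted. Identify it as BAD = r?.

BAD = r0

after  0: r0=0x3d r1=0xfe r2=0x60 r3=0x21  N=1 Z=0
after  1: r0=0x3d r1=0xc3 r2=0x60 r3=0x21  N=1 Z=0
after  2: r0=0x3d r1=0x01 r2=0x60 r3=0x21  N=0 Z=0
after  3: r0=0x3d r1=0x3d r2=0x60 r3=0x21  N=0 Z=0
after  4: r0=0x7d r1=0x3d r2=0x60 r3=0x21  N=0 Z=0
after  5: r0=0x7d r1=0x5c r2=0x60 r3=0x21  N=0 Z=0
after  6: r0=0x60 r1=0x5c r2=0x60 r3=0x21  N=0 Z=0
after  7: r0=0x60 r1=0x7d r2=0x60 r3=0x21  N=0 Z=0
after  8: r0=0x60 r1=0x7d r2=0x60 r3=0x21  N=0 Z=0
after  9: r0=0x61 r1=0x7d r2=0x60 r3=0x21  N=0 Z=0
after 10: r0=0x5c r1=0x7d r2=0x60 r3=0x21  N=0 Z=0
after 11: r0=0x5c r1=0x7d r2=0xbc r3=0x21  N=1 Z=0
-- IRQ taken; context saved, return-PC = 12 --
mismatch: r0: reported 0x5d vs actual 0x5c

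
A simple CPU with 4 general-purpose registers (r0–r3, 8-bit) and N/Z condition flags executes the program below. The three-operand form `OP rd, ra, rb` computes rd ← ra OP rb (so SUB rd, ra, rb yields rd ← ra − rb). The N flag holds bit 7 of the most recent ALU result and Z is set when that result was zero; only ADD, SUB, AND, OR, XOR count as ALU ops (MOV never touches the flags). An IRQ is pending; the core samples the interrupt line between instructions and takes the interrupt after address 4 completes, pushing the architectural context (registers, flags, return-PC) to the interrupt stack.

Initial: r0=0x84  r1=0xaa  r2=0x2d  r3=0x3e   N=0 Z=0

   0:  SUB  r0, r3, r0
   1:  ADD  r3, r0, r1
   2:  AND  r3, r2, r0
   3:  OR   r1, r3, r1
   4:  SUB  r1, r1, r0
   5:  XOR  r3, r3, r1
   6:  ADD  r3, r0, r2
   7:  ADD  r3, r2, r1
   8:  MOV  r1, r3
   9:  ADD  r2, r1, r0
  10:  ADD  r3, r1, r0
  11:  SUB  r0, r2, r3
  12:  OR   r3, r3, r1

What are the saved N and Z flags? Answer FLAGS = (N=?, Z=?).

after  0: r0=0xba r1=0xaa r2=0x2d r3=0x3e  N=1 Z=0
after  1: r0=0xba r1=0xaa r2=0x2d r3=0x64  N=0 Z=0
after  2: r0=0xba r1=0xaa r2=0x2d r3=0x28  N=0 Z=0
after  3: r0=0xba r1=0xaa r2=0x2d r3=0x28  N=1 Z=0
after  4: r0=0xba r1=0xf0 r2=0x2d r3=0x28  N=1 Z=0
-- IRQ taken; context saved, return-PC = 5 --

FLAGS = (N=1, Z=0)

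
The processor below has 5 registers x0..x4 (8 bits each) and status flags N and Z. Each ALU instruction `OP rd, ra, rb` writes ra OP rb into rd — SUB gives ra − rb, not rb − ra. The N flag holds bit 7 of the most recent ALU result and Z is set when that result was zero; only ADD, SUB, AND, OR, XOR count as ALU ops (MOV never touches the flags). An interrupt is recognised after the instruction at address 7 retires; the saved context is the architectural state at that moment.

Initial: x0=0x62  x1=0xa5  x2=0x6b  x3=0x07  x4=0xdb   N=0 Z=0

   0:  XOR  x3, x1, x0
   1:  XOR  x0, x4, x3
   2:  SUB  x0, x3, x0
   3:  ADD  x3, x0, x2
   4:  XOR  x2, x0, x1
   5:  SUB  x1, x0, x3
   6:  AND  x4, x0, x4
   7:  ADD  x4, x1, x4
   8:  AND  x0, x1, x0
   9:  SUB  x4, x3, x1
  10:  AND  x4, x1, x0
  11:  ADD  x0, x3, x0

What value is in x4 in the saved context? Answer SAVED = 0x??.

SAVED = 0x20

after  0: x0=0x62 x1=0xa5 x2=0x6b x3=0xc7 x4=0xdb  N=1 Z=0
after  1: x0=0x1c x1=0xa5 x2=0x6b x3=0xc7 x4=0xdb  N=0 Z=0
after  2: x0=0xab x1=0xa5 x2=0x6b x3=0xc7 x4=0xdb  N=1 Z=0
after  3: x0=0xab x1=0xa5 x2=0x6b x3=0x16 x4=0xdb  N=0 Z=0
after  4: x0=0xab x1=0xa5 x2=0x0e x3=0x16 x4=0xdb  N=0 Z=0
after  5: x0=0xab x1=0x95 x2=0x0e x3=0x16 x4=0xdb  N=1 Z=0
after  6: x0=0xab x1=0x95 x2=0x0e x3=0x16 x4=0x8b  N=1 Z=0
after  7: x0=0xab x1=0x95 x2=0x0e x3=0x16 x4=0x20  N=0 Z=0
-- IRQ taken; context saved, return-PC = 8 --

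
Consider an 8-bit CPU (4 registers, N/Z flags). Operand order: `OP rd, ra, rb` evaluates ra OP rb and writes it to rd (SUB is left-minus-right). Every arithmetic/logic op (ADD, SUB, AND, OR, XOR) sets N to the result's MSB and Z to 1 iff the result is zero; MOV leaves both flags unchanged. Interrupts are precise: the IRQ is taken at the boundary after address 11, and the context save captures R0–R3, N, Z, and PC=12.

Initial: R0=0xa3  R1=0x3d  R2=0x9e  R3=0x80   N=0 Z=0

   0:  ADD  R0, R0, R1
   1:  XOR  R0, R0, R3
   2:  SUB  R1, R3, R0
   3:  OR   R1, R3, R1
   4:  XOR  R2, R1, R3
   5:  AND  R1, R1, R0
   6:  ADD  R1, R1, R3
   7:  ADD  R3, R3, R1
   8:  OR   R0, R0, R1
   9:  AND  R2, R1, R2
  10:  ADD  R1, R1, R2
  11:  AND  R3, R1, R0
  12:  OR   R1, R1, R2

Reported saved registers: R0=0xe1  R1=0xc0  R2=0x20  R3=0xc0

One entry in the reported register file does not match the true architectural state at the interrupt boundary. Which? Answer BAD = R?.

after  0: R0=0xe0 R1=0x3d R2=0x9e R3=0x80  N=1 Z=0
after  1: R0=0x60 R1=0x3d R2=0x9e R3=0x80  N=0 Z=0
after  2: R0=0x60 R1=0x20 R2=0x9e R3=0x80  N=0 Z=0
after  3: R0=0x60 R1=0xa0 R2=0x9e R3=0x80  N=1 Z=0
after  4: R0=0x60 R1=0xa0 R2=0x20 R3=0x80  N=0 Z=0
after  5: R0=0x60 R1=0x20 R2=0x20 R3=0x80  N=0 Z=0
after  6: R0=0x60 R1=0xa0 R2=0x20 R3=0x80  N=1 Z=0
after  7: R0=0x60 R1=0xa0 R2=0x20 R3=0x20  N=0 Z=0
after  8: R0=0xe0 R1=0xa0 R2=0x20 R3=0x20  N=1 Z=0
after  9: R0=0xe0 R1=0xa0 R2=0x20 R3=0x20  N=0 Z=0
after 10: R0=0xe0 R1=0xc0 R2=0x20 R3=0x20  N=1 Z=0
after 11: R0=0xe0 R1=0xc0 R2=0x20 R3=0xc0  N=1 Z=0
-- IRQ taken; context saved, return-PC = 12 --
mismatch: R0: reported 0xe1 vs actual 0xe0

BAD = R0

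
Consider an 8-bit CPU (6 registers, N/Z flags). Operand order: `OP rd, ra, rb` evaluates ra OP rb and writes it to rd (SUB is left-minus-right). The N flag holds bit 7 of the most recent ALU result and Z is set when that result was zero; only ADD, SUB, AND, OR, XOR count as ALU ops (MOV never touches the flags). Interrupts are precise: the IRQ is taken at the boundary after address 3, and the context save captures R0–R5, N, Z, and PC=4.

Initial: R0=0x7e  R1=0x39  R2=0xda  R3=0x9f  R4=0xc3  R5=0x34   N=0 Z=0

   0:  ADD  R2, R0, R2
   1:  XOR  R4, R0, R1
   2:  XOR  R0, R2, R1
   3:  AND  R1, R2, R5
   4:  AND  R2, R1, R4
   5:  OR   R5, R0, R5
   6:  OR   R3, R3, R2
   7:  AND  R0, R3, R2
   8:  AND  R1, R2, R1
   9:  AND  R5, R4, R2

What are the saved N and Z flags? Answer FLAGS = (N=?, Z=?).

FLAGS = (N=0, Z=0)

after  0: R0=0x7e R1=0x39 R2=0x58 R3=0x9f R4=0xc3 R5=0x34  N=0 Z=0
after  1: R0=0x7e R1=0x39 R2=0x58 R3=0x9f R4=0x47 R5=0x34  N=0 Z=0
after  2: R0=0x61 R1=0x39 R2=0x58 R3=0x9f R4=0x47 R5=0x34  N=0 Z=0
after  3: R0=0x61 R1=0x10 R2=0x58 R3=0x9f R4=0x47 R5=0x34  N=0 Z=0
-- IRQ taken; context saved, return-PC = 4 --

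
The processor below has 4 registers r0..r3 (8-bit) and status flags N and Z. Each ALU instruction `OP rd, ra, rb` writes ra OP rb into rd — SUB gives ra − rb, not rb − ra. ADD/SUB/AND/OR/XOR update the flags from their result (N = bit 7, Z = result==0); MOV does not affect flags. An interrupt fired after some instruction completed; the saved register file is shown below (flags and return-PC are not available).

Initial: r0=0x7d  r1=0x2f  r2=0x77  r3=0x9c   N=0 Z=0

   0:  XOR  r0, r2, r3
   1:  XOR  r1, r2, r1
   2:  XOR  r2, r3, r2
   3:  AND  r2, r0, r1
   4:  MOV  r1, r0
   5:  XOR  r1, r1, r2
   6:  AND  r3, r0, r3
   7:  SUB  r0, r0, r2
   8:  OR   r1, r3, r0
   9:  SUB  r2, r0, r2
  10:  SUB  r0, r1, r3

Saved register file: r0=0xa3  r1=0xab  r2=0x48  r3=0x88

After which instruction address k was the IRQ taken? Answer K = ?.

K = 8

after  0: r0=0xeb r1=0x2f r2=0x77 r3=0x9c  N=1 Z=0
after  1: r0=0xeb r1=0x58 r2=0x77 r3=0x9c  N=0 Z=0
after  2: r0=0xeb r1=0x58 r2=0xeb r3=0x9c  N=1 Z=0
after  3: r0=0xeb r1=0x58 r2=0x48 r3=0x9c  N=0 Z=0
after  4: r0=0xeb r1=0xeb r2=0x48 r3=0x9c  N=0 Z=0
after  5: r0=0xeb r1=0xa3 r2=0x48 r3=0x9c  N=1 Z=0
after  6: r0=0xeb r1=0xa3 r2=0x48 r3=0x88  N=1 Z=0
after  7: r0=0xa3 r1=0xa3 r2=0x48 r3=0x88  N=1 Z=0
after  8: r0=0xa3 r1=0xab r2=0x48 r3=0x88  N=1 Z=0
-- IRQ taken; context saved, return-PC = 9 --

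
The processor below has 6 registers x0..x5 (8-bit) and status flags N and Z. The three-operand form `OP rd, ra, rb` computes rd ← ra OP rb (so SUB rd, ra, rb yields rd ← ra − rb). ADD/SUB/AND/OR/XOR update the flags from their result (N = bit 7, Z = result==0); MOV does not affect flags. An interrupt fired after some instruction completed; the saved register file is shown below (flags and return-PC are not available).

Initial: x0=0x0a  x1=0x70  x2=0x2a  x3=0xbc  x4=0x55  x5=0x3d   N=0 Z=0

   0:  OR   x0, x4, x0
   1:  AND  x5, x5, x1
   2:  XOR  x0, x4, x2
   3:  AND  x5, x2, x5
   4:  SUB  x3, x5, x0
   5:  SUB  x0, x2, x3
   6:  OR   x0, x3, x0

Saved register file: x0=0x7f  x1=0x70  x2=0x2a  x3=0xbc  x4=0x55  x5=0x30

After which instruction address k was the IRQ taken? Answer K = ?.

K = 2

after  0: x0=0x5f x1=0x70 x2=0x2a x3=0xbc x4=0x55 x5=0x3d  N=0 Z=0
after  1: x0=0x5f x1=0x70 x2=0x2a x3=0xbc x4=0x55 x5=0x30  N=0 Z=0
after  2: x0=0x7f x1=0x70 x2=0x2a x3=0xbc x4=0x55 x5=0x30  N=0 Z=0
-- IRQ taken; context saved, return-PC = 3 --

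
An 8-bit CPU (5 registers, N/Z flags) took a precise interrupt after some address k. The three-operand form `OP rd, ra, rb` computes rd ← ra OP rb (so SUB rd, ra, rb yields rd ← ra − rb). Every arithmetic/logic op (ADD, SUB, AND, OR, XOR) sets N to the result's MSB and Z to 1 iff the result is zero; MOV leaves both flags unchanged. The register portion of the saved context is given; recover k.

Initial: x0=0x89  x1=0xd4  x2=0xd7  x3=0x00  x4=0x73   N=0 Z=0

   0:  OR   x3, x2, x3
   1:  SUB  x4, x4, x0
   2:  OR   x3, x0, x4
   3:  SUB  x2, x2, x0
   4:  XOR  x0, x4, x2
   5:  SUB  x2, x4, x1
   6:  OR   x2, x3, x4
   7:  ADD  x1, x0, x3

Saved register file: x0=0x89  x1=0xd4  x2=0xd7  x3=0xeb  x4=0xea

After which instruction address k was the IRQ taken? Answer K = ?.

after  0: x0=0x89 x1=0xd4 x2=0xd7 x3=0xd7 x4=0x73  N=1 Z=0
after  1: x0=0x89 x1=0xd4 x2=0xd7 x3=0xd7 x4=0xea  N=1 Z=0
after  2: x0=0x89 x1=0xd4 x2=0xd7 x3=0xeb x4=0xea  N=1 Z=0
-- IRQ taken; context saved, return-PC = 3 --

K = 2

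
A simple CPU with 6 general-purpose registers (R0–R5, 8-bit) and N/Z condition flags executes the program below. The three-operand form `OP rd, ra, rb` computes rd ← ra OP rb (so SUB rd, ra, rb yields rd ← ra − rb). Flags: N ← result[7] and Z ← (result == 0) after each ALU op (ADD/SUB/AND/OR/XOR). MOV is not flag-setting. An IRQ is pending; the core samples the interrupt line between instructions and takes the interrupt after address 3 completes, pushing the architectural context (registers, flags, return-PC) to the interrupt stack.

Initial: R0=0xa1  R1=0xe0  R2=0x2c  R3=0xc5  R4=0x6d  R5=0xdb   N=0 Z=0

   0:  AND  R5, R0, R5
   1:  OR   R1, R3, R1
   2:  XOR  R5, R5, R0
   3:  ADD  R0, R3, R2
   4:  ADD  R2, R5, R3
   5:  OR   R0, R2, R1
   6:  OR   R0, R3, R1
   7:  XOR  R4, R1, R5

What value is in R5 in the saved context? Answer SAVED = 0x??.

after  0: R0=0xa1 R1=0xe0 R2=0x2c R3=0xc5 R4=0x6d R5=0x81  N=1 Z=0
after  1: R0=0xa1 R1=0xe5 R2=0x2c R3=0xc5 R4=0x6d R5=0x81  N=1 Z=0
after  2: R0=0xa1 R1=0xe5 R2=0x2c R3=0xc5 R4=0x6d R5=0x20  N=0 Z=0
after  3: R0=0xf1 R1=0xe5 R2=0x2c R3=0xc5 R4=0x6d R5=0x20  N=1 Z=0
-- IRQ taken; context saved, return-PC = 4 --

SAVED = 0x20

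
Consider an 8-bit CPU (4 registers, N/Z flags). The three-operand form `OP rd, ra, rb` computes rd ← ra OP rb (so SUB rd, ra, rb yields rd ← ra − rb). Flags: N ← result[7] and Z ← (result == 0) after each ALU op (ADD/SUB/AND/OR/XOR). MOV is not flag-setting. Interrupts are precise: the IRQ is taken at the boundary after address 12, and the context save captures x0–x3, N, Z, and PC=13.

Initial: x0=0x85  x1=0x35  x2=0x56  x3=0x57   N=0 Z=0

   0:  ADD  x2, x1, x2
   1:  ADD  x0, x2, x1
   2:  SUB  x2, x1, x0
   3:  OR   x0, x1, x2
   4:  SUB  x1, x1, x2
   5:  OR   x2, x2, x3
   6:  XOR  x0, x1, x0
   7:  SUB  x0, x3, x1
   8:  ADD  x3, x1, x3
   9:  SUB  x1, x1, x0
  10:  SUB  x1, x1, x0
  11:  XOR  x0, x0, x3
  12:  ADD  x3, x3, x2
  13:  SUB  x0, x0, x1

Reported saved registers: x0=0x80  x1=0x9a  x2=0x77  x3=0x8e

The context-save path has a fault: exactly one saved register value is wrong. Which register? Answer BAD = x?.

BAD = x1

after  0: x0=0x85 x1=0x35 x2=0x8b x3=0x57  N=1 Z=0
after  1: x0=0xc0 x1=0x35 x2=0x8b x3=0x57  N=1 Z=0
after  2: x0=0xc0 x1=0x35 x2=0x75 x3=0x57  N=0 Z=0
after  3: x0=0x75 x1=0x35 x2=0x75 x3=0x57  N=0 Z=0
after  4: x0=0x75 x1=0xc0 x2=0x75 x3=0x57  N=1 Z=0
after  5: x0=0x75 x1=0xc0 x2=0x77 x3=0x57  N=0 Z=0
after  6: x0=0xb5 x1=0xc0 x2=0x77 x3=0x57  N=1 Z=0
after  7: x0=0x97 x1=0xc0 x2=0x77 x3=0x57  N=1 Z=0
after  8: x0=0x97 x1=0xc0 x2=0x77 x3=0x17  N=0 Z=0
after  9: x0=0x97 x1=0x29 x2=0x77 x3=0x17  N=0 Z=0
after 10: x0=0x97 x1=0x92 x2=0x77 x3=0x17  N=1 Z=0
after 11: x0=0x80 x1=0x92 x2=0x77 x3=0x17  N=1 Z=0
after 12: x0=0x80 x1=0x92 x2=0x77 x3=0x8e  N=1 Z=0
-- IRQ taken; context saved, return-PC = 13 --
mismatch: x1: reported 0x9a vs actual 0x92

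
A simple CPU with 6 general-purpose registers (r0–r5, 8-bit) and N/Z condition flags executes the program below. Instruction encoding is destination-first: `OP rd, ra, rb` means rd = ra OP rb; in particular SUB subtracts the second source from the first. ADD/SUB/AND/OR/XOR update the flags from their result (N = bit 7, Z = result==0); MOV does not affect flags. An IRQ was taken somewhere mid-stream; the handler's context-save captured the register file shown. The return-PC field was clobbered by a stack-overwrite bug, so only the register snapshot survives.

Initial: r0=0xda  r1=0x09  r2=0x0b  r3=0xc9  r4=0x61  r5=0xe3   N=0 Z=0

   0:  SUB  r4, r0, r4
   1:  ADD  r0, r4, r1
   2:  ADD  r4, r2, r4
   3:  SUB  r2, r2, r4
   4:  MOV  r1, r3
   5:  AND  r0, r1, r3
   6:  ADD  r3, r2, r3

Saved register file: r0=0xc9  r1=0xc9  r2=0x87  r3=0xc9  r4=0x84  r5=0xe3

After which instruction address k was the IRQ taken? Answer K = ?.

K = 5

after  0: r0=0xda r1=0x09 r2=0x0b r3=0xc9 r4=0x79 r5=0xe3  N=0 Z=0
after  1: r0=0x82 r1=0x09 r2=0x0b r3=0xc9 r4=0x79 r5=0xe3  N=1 Z=0
after  2: r0=0x82 r1=0x09 r2=0x0b r3=0xc9 r4=0x84 r5=0xe3  N=1 Z=0
after  3: r0=0x82 r1=0x09 r2=0x87 r3=0xc9 r4=0x84 r5=0xe3  N=1 Z=0
after  4: r0=0x82 r1=0xc9 r2=0x87 r3=0xc9 r4=0x84 r5=0xe3  N=1 Z=0
after  5: r0=0xc9 r1=0xc9 r2=0x87 r3=0xc9 r4=0x84 r5=0xe3  N=1 Z=0
-- IRQ taken; context saved, return-PC = 6 --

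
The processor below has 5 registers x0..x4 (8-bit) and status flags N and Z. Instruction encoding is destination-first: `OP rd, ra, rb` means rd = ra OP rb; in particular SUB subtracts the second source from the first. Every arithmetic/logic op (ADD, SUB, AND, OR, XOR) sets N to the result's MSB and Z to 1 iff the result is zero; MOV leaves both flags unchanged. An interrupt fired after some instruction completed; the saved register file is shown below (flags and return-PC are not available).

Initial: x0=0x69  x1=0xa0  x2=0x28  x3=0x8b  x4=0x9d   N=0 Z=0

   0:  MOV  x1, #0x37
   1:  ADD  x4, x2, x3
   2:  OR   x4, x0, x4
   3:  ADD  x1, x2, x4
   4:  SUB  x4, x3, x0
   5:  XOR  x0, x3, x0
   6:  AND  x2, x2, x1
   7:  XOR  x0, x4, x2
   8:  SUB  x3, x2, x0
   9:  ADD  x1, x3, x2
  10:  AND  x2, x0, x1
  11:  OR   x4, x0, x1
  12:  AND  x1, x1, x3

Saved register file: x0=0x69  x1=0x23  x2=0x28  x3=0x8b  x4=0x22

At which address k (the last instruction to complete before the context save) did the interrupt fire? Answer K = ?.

after  0: x0=0x69 x1=0x37 x2=0x28 x3=0x8b x4=0x9d  N=0 Z=0
after  1: x0=0x69 x1=0x37 x2=0x28 x3=0x8b x4=0xb3  N=1 Z=0
after  2: x0=0x69 x1=0x37 x2=0x28 x3=0x8b x4=0xfb  N=1 Z=0
after  3: x0=0x69 x1=0x23 x2=0x28 x3=0x8b x4=0xfb  N=0 Z=0
after  4: x0=0x69 x1=0x23 x2=0x28 x3=0x8b x4=0x22  N=0 Z=0
-- IRQ taken; context saved, return-PC = 5 --

K = 4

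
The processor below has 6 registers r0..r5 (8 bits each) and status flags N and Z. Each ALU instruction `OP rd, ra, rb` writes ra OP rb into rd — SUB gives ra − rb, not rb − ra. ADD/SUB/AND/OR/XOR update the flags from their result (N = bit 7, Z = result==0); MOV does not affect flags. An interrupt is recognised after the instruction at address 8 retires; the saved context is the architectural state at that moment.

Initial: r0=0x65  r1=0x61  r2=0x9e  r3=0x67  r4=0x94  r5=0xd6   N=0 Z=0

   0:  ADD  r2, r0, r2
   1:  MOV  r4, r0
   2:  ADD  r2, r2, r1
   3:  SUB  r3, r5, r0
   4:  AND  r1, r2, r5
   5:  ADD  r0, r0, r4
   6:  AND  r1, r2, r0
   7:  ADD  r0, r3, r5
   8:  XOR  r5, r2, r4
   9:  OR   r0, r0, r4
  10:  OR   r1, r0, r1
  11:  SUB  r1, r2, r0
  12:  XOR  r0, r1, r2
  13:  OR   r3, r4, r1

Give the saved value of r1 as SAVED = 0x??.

after  0: r0=0x65 r1=0x61 r2=0x03 r3=0x67 r4=0x94 r5=0xd6  N=0 Z=0
after  1: r0=0x65 r1=0x61 r2=0x03 r3=0x67 r4=0x65 r5=0xd6  N=0 Z=0
after  2: r0=0x65 r1=0x61 r2=0x64 r3=0x67 r4=0x65 r5=0xd6  N=0 Z=0
after  3: r0=0x65 r1=0x61 r2=0x64 r3=0x71 r4=0x65 r5=0xd6  N=0 Z=0
after  4: r0=0x65 r1=0x44 r2=0x64 r3=0x71 r4=0x65 r5=0xd6  N=0 Z=0
after  5: r0=0xca r1=0x44 r2=0x64 r3=0x71 r4=0x65 r5=0xd6  N=1 Z=0
after  6: r0=0xca r1=0x40 r2=0x64 r3=0x71 r4=0x65 r5=0xd6  N=0 Z=0
after  7: r0=0x47 r1=0x40 r2=0x64 r3=0x71 r4=0x65 r5=0xd6  N=0 Z=0
after  8: r0=0x47 r1=0x40 r2=0x64 r3=0x71 r4=0x65 r5=0x01  N=0 Z=0
-- IRQ taken; context saved, return-PC = 9 --

SAVED = 0x40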